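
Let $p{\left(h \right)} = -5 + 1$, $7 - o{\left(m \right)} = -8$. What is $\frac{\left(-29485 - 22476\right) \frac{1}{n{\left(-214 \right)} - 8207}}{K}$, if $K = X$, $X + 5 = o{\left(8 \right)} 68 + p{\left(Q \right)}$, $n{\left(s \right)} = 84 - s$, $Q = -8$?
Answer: $\frac{51961}{7995999} \approx 0.0064984$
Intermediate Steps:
$o{\left(m \right)} = 15$ ($o{\left(m \right)} = 7 - -8 = 7 + 8 = 15$)
$p{\left(h \right)} = -4$
$X = 1011$ ($X = -5 + \left(15 \cdot 68 - 4\right) = -5 + \left(1020 - 4\right) = -5 + 1016 = 1011$)
$K = 1011$
$\frac{\left(-29485 - 22476\right) \frac{1}{n{\left(-214 \right)} - 8207}}{K} = \frac{\left(-29485 - 22476\right) \frac{1}{\left(84 - -214\right) - 8207}}{1011} = - \frac{51961}{\left(84 + 214\right) - 8207} \cdot \frac{1}{1011} = - \frac{51961}{298 - 8207} \cdot \frac{1}{1011} = - \frac{51961}{-7909} \cdot \frac{1}{1011} = \left(-51961\right) \left(- \frac{1}{7909}\right) \frac{1}{1011} = \frac{51961}{7909} \cdot \frac{1}{1011} = \frac{51961}{7995999}$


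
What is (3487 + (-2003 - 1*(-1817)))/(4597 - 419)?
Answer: 3301/4178 ≈ 0.79009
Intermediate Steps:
(3487 + (-2003 - 1*(-1817)))/(4597 - 419) = (3487 + (-2003 + 1817))/4178 = (3487 - 186)*(1/4178) = 3301*(1/4178) = 3301/4178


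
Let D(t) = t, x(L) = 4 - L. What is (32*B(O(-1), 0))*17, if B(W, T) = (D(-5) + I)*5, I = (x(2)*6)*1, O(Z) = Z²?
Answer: 19040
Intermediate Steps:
I = 12 (I = ((4 - 1*2)*6)*1 = ((4 - 2)*6)*1 = (2*6)*1 = 12*1 = 12)
B(W, T) = 35 (B(W, T) = (-5 + 12)*5 = 7*5 = 35)
(32*B(O(-1), 0))*17 = (32*35)*17 = 1120*17 = 19040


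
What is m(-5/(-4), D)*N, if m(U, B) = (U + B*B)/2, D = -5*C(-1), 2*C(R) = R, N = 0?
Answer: 0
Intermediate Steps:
C(R) = R/2
D = 5/2 (D = -5*(-1)/2 = -5*(-½) = 5/2 ≈ 2.5000)
m(U, B) = U/2 + B²/2 (m(U, B) = (U + B²)*(½) = U/2 + B²/2)
m(-5/(-4), D)*N = ((-5/(-4))/2 + (5/2)²/2)*0 = ((-5*(-¼))/2 + (½)*(25/4))*0 = ((½)*(5/4) + 25/8)*0 = (5/8 + 25/8)*0 = (15/4)*0 = 0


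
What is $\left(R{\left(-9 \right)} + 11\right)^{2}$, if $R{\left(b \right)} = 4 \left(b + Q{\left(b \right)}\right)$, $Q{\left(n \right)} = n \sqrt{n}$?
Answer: $-11039 + 5400 i \approx -11039.0 + 5400.0 i$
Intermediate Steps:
$Q{\left(n \right)} = n^{\frac{3}{2}}$
$R{\left(b \right)} = 4 b + 4 b^{\frac{3}{2}}$ ($R{\left(b \right)} = 4 \left(b + b^{\frac{3}{2}}\right) = 4 b + 4 b^{\frac{3}{2}}$)
$\left(R{\left(-9 \right)} + 11\right)^{2} = \left(\left(4 \left(-9\right) + 4 \left(-9\right)^{\frac{3}{2}}\right) + 11\right)^{2} = \left(\left(-36 + 4 \left(- 27 i\right)\right) + 11\right)^{2} = \left(\left(-36 - 108 i\right) + 11\right)^{2} = \left(-25 - 108 i\right)^{2}$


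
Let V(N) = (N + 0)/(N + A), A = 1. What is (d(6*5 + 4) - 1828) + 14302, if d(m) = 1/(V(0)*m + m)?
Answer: 424117/34 ≈ 12474.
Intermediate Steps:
V(N) = N/(1 + N) (V(N) = (N + 0)/(N + 1) = N/(1 + N))
d(m) = 1/m (d(m) = 1/((0/(1 + 0))*m + m) = 1/((0/1)*m + m) = 1/((0*1)*m + m) = 1/(0*m + m) = 1/(0 + m) = 1/m)
(d(6*5 + 4) - 1828) + 14302 = (1/(6*5 + 4) - 1828) + 14302 = (1/(30 + 4) - 1828) + 14302 = (1/34 - 1828) + 14302 = -62151/34 + 14302 = 424117/34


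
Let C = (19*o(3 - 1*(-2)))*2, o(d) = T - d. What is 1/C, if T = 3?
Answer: -1/76 ≈ -0.013158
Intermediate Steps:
o(d) = 3 - d
C = -76 (C = (19*(3 - (3 - 1*(-2))))*2 = (19*(3 - (3 + 2)))*2 = (19*(3 - 1*5))*2 = (19*(3 - 5))*2 = (19*(-2))*2 = -38*2 = -76)
1/C = 1/(-76) = -1/76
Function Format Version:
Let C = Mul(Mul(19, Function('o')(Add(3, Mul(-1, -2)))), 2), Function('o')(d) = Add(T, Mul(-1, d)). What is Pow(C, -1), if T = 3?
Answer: Rational(-1, 76) ≈ -0.013158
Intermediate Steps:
Function('o')(d) = Add(3, Mul(-1, d))
C = -76 (C = Mul(Mul(19, Add(3, Mul(-1, Add(3, Mul(-1, -2))))), 2) = Mul(Mul(19, Add(3, Mul(-1, Add(3, 2)))), 2) = Mul(Mul(19, Add(3, Mul(-1, 5))), 2) = Mul(Mul(19, Add(3, -5)), 2) = Mul(Mul(19, -2), 2) = Mul(-38, 2) = -76)
Pow(C, -1) = Pow(-76, -1) = Rational(-1, 76)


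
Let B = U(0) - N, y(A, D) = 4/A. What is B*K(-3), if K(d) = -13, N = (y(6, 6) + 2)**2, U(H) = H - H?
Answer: 832/9 ≈ 92.444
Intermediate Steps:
U(H) = 0
N = 64/9 (N = (4/6 + 2)**2 = (4*(1/6) + 2)**2 = (2/3 + 2)**2 = (8/3)**2 = 64/9 ≈ 7.1111)
B = -64/9 (B = 0 - 1*64/9 = 0 - 64/9 = -64/9 ≈ -7.1111)
B*K(-3) = -64/9*(-13) = 832/9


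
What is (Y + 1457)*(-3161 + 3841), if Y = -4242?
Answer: -1893800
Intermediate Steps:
(Y + 1457)*(-3161 + 3841) = (-4242 + 1457)*(-3161 + 3841) = -2785*680 = -1893800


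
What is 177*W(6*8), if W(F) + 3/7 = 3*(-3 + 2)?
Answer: -4248/7 ≈ -606.86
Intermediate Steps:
W(F) = -24/7 (W(F) = -3/7 + 3*(-3 + 2) = -3/7 + 3*(-1) = -3/7 - 3 = -24/7)
177*W(6*8) = 177*(-24/7) = -4248/7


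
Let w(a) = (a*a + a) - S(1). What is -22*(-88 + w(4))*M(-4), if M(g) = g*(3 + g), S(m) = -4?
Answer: 5632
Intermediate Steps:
w(a) = 4 + a + a² (w(a) = (a*a + a) - 1*(-4) = (a² + a) + 4 = (a + a²) + 4 = 4 + a + a²)
-22*(-88 + w(4))*M(-4) = -22*(-88 + (4 + 4 + 4²))*(-4*(3 - 4)) = -22*(-88 + (4 + 4 + 16))*(-4*(-1)) = -22*(-88 + 24)*4 = -(-1408)*4 = -22*(-256) = 5632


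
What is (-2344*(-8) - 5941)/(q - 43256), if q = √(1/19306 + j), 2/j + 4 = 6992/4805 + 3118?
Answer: -80076777859674424976/270377105854093561885 - 89677*√295642194426597054/270377105854093561885 ≈ -0.29617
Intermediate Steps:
j = 4805/7484881 (j = 2/(-4 + (6992/4805 + 3118)) = 2/(-4 + 14988982/4805) = 2/(14969762/4805) = 2*(4805/14969762) = 4805/7484881 ≈ 0.00064196)
q = √295642194426597054/20643301798 (q = √(1/19306 + 4805/7484881) = √(100250211/144503112586) = √295642194426597054/20643301798 ≈ 0.026339)
(-2344*(-8) - 5941)/(q - 43256) = (-2344*(-8) - 5941)/(√295642194426597054/20643301798 - 43256) = (18752 - 5941)/(-43256 + √295642194426597054/20643301798) = 12811/(-43256 + √295642194426597054/20643301798)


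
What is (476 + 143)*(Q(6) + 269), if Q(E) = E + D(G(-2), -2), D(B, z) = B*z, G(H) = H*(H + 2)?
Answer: 170225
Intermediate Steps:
G(H) = H*(2 + H)
Q(E) = E (Q(E) = E - 2*(2 - 2)*(-2) = E - 2*0*(-2) = E + 0*(-2) = E + 0 = E)
(476 + 143)*(Q(6) + 269) = (476 + 143)*(6 + 269) = 619*275 = 170225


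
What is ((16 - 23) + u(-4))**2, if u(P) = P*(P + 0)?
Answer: 81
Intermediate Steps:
u(P) = P**2 (u(P) = P*P = P**2)
((16 - 23) + u(-4))**2 = ((16 - 23) + (-4)**2)**2 = (-7 + 16)**2 = 9**2 = 81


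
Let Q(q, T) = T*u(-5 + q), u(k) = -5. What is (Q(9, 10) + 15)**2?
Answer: 1225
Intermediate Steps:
Q(q, T) = -5*T (Q(q, T) = T*(-5) = -5*T)
(Q(9, 10) + 15)**2 = (-5*10 + 15)**2 = (-50 + 15)**2 = (-35)**2 = 1225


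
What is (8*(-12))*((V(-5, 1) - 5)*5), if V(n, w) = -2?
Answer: 3360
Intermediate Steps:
(8*(-12))*((V(-5, 1) - 5)*5) = (8*(-12))*((-2 - 5)*5) = -(-672)*5 = -96*(-35) = 3360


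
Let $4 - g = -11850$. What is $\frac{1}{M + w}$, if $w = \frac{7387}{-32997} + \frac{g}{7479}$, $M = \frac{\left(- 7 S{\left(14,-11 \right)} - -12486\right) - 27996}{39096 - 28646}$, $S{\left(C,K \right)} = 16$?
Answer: $- \frac{429816447225}{57520535656} \approx -7.4724$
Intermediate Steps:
$g = 11854$ ($g = 4 - -11850 = 4 + 11850 = 11854$)
$M = - \frac{7811}{5225}$ ($M = \frac{\left(\left(-7\right) 16 - -12486\right) - 27996}{39096 - 28646} = \frac{\left(-112 + 12486\right) - 27996}{10450} = \left(12374 - 27996\right) \frac{1}{10450} = \left(-15622\right) \frac{1}{10450} = - \frac{7811}{5225} \approx -1.4949$)
$w = \frac{111966355}{82261521}$ ($w = \frac{7387}{-32997} + \frac{11854}{7479} = 7387 \left(- \frac{1}{32997}\right) + 11854 \cdot \frac{1}{7479} = - \frac{7387}{32997} + \frac{11854}{7479} = \frac{111966355}{82261521} \approx 1.3611$)
$\frac{1}{M + w} = \frac{1}{- \frac{7811}{5225} + \frac{111966355}{82261521}} = \frac{1}{- \frac{57520535656}{429816447225}} = - \frac{429816447225}{57520535656}$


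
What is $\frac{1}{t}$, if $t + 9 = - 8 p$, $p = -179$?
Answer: $\frac{1}{1423} \approx 0.00070274$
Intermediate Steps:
$t = 1423$ ($t = -9 - -1432 = -9 + 1432 = 1423$)
$\frac{1}{t} = \frac{1}{1423}$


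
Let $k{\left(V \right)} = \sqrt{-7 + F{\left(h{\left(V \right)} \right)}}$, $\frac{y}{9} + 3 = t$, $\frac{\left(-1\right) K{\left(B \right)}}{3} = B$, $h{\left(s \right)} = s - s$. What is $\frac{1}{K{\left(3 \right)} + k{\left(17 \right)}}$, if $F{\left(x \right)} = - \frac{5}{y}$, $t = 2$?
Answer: $- \frac{81}{787} - \frac{3 i \sqrt{58}}{787} \approx -0.10292 - 0.029031 i$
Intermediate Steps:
$h{\left(s \right)} = 0$
$K{\left(B \right)} = - 3 B$
$y = -9$ ($y = -27 + 9 \cdot 2 = -27 + 18 = -9$)
$F{\left(x \right)} = \frac{5}{9}$ ($F{\left(x \right)} = - \frac{5}{-9} = \left(-5\right) \left(- \frac{1}{9}\right) = \frac{5}{9}$)
$k{\left(V \right)} = \frac{i \sqrt{58}}{3}$ ($k{\left(V \right)} = \sqrt{-7 + \frac{5}{9}} = \sqrt{- \frac{58}{9}} = \frac{i \sqrt{58}}{3}$)
$\frac{1}{K{\left(3 \right)} + k{\left(17 \right)}} = \frac{1}{\left(-3\right) 3 + \frac{i \sqrt{58}}{3}} = \frac{1}{-9 + \frac{i \sqrt{58}}{3}}$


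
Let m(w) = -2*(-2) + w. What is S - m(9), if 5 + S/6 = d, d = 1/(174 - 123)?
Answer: -729/17 ≈ -42.882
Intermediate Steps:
d = 1/51 ≈ 0.019608
S = -508/17 (S = -30 + 6*(1/51) = -30 + 2/17 = -508/17 ≈ -29.882)
m(w) = 4 + w
S - m(9) = -508/17 - (4 + 9) = -508/17 - 1*13 = -508/17 - 13 = -729/17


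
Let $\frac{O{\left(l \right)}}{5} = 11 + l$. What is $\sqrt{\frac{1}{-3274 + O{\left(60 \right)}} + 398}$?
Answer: $\frac{\sqrt{3391180359}}{2919} \approx 19.95$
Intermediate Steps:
$O{\left(l \right)} = 55 + 5 l$ ($O{\left(l \right)} = 5 \left(11 + l\right) = 55 + 5 l$)
$\sqrt{\frac{1}{-3274 + O{\left(60 \right)}} + 398} = \sqrt{\frac{1}{-3274 + \left(55 + 5 \cdot 60\right)} + 398} = \sqrt{\frac{1}{-3274 + \left(55 + 300\right)} + 398} = \sqrt{\frac{1}{-3274 + 355} + 398} = \sqrt{\frac{1}{-2919} + 398} = \sqrt{- \frac{1}{2919} + 398} = \sqrt{\frac{1161761}{2919}} = \frac{\sqrt{3391180359}}{2919}$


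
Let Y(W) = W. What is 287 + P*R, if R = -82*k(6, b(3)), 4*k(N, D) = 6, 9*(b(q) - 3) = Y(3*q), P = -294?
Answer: 36449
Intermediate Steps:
b(q) = 3 + q/3 (b(q) = 3 + (3*q)/9 = 3 + q/3)
k(N, D) = 3/2 (k(N, D) = (¼)*6 = 3/2)
R = -123 (R = -82*3/2 = -123)
287 + P*R = 287 - 294*(-123) = 287 + 36162 = 36449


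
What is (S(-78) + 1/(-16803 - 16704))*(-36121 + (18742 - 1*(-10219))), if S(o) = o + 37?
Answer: 9836322080/33507 ≈ 2.9356e+5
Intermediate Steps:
S(o) = 37 + o
(S(-78) + 1/(-16803 - 16704))*(-36121 + (18742 - 1*(-10219))) = ((37 - 78) + 1/(-16803 - 16704))*(-36121 + (18742 - 1*(-10219))) = (-41 + 1/(-33507))*(-36121 + (18742 + 10219)) = (-41 - 1/33507)*(-36121 + 28961) = -1373788/33507*(-7160) = 9836322080/33507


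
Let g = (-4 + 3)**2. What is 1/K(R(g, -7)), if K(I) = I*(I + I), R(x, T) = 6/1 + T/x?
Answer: 1/2 ≈ 0.50000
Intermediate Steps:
g = 1 (g = (-1)**2 = 1)
R(x, T) = 6 + T/x (R(x, T) = 6*1 + T/x = 6 + T/x)
K(I) = 2*I**2 (K(I) = I*(2*I) = 2*I**2)
1/K(R(g, -7)) = 1/(2*(6 - 7/1)**2) = 1/(2*(6 - 7*1)**2) = 1/(2*(6 - 7)**2) = 1/(2*(-1)**2) = 1/(2*1) = 1/2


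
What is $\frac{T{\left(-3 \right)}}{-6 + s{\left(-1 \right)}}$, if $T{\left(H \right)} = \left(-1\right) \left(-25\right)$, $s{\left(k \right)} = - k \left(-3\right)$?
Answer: $- \frac{25}{9} \approx -2.7778$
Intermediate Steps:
$s{\left(k \right)} = 3 k$
$T{\left(H \right)} = 25$
$\frac{T{\left(-3 \right)}}{-6 + s{\left(-1 \right)}} = \frac{25}{-6 + 3 \left(-1\right)} = \frac{25}{-6 - 3} = \frac{25}{-9} = 25 \left(- \frac{1}{9}\right) = - \frac{25}{9}$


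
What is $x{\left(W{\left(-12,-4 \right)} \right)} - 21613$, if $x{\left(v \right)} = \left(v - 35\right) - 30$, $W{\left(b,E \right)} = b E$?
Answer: $-21630$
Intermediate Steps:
$W{\left(b,E \right)} = E b$
$x{\left(v \right)} = -65 + v$ ($x{\left(v \right)} = \left(-35 + v\right) - 30 = -65 + v$)
$x{\left(W{\left(-12,-4 \right)} \right)} - 21613 = \left(-65 - -48\right) - 21613 = \left(-65 + 48\right) - 21613 = -17 - 21613 = -21630$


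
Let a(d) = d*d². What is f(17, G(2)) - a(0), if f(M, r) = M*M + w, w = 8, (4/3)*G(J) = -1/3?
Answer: 297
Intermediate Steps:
G(J) = -¼ (G(J) = 3*(-1/3)/4 = 3*(-1*⅓)/4 = (¾)*(-⅓) = -¼)
a(d) = d³
f(M, r) = 8 + M² (f(M, r) = M*M + 8 = M² + 8 = 8 + M²)
f(17, G(2)) - a(0) = (8 + 17²) - 1*0³ = (8 + 289) - 1*0 = 297 + 0 = 297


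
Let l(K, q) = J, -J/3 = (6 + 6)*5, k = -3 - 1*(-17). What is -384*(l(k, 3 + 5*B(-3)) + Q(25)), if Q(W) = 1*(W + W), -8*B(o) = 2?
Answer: 49920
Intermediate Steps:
B(o) = -1/4 (B(o) = -1/8*2 = -1/4)
Q(W) = 2*W (Q(W) = 1*(2*W) = 2*W)
k = 14 (k = -3 + 17 = 14)
J = -180 (J = -3*(6 + 6)*5 = -36*5 = -3*60 = -180)
l(K, q) = -180
-384*(l(k, 3 + 5*B(-3)) + Q(25)) = -384*(-180 + 2*25) = -384*(-180 + 50) = -384*(-130) = 49920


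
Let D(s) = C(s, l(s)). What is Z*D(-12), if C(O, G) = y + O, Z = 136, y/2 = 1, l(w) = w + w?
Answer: -1360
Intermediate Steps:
l(w) = 2*w
y = 2 (y = 2*1 = 2)
C(O, G) = 2 + O
D(s) = 2 + s
Z*D(-12) = 136*(2 - 12) = 136*(-10) = -1360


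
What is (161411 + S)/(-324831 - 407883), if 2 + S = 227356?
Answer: -388765/732714 ≈ -0.53058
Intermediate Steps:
S = 227354 (S = -2 + 227356 = 227354)
(161411 + S)/(-324831 - 407883) = (161411 + 227354)/(-324831 - 407883) = 388765/(-732714) = 388765*(-1/732714) = -388765/732714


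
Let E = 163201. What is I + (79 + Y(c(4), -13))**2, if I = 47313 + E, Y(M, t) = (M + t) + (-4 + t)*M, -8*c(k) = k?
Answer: 215990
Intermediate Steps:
c(k) = -k/8
Y(M, t) = M + t + M*(-4 + t) (Y(M, t) = (M + t) + M*(-4 + t) = M + t + M*(-4 + t))
I = 210514 (I = 47313 + 163201 = 210514)
I + (79 + Y(c(4), -13))**2 = 210514 + (79 + (-13 - (-3)*4/8 - 1/8*4*(-13)))**2 = 210514 + (79 + (-13 - 3*(-1/2) - 1/2*(-13)))**2 = 210514 + (79 + (-13 + 3/2 + 13/2))**2 = 210514 + (79 - 5)**2 = 210514 + 74**2 = 210514 + 5476 = 215990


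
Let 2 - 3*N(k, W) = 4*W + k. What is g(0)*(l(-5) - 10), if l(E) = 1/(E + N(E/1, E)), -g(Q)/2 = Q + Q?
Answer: 0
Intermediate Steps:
N(k, W) = 2/3 - 4*W/3 - k/3 (N(k, W) = 2/3 - (4*W + k)/3 = 2/3 - (k + 4*W)/3 = 2/3 + (-4*W/3 - k/3) = 2/3 - 4*W/3 - k/3)
g(Q) = -4*Q (g(Q) = -2*(Q + Q) = -4*Q)
l(E) = 1/(2/3 - 2*E/3) (l(E) = 1/(E + (2/3 - 4*E/3 - E/(3*1))) = 1/(E + (2/3 - 4*E/3 - E/3)) = 1/(E + (2/3 - 5*E/3)) = 1/(2/3 - 2*E/3))
g(0)*(l(-5) - 10) = (-4*0)*(3/(2*(1 - 1*(-5))) - 10) = 0*(3/(2*(1 + 5)) - 10) = 0*((3/2)/6 - 10) = 0*((3/2)*(1/6) - 10) = 0*(1/4 - 10) = 0*(-39/4) = 0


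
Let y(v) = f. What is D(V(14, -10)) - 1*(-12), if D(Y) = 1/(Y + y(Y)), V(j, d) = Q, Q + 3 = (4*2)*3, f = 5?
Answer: 313/26 ≈ 12.038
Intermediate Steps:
y(v) = 5
Q = 21 (Q = -3 + (4*2)*3 = -3 + 8*3 = -3 + 24 = 21)
V(j, d) = 21
D(Y) = 1/(5 + Y) (D(Y) = 1/(Y + 5) = 1/(5 + Y))
D(V(14, -10)) - 1*(-12) = 1/(5 + 21) - 1*(-12) = 1/26 + 12 = 313/26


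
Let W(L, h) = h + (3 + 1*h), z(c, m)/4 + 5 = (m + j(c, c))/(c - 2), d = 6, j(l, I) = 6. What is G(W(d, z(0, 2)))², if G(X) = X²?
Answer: 22667121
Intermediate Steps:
z(c, m) = -20 + 4*(6 + m)/(-2 + c) (z(c, m) = -20 + 4*((m + 6)/(c - 2)) = -20 + 4*((6 + m)/(-2 + c)) = -20 + 4*(6 + m)/(-2 + c))
W(L, h) = 3 + 2*h (W(L, h) = h + (3 + h) = 3 + 2*h)
G(W(d, z(0, 2)))² = ((3 + 2*(4*(16 + 2 - 5*0)/(-2 + 0)))²)² = ((3 + 2*(4*(16 + 2 + 0)/(-2)))²)² = ((3 + 2*(4*(-½)*18))²)² = ((3 + 2*(-36))²)² = ((3 - 72)²)² = ((-69)²)² = 4761² = 22667121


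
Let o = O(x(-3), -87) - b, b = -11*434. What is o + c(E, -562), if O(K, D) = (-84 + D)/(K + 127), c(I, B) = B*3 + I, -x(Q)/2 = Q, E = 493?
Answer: 25058/7 ≈ 3579.7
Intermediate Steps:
b = -4774
x(Q) = -2*Q
c(I, B) = I + 3*B (c(I, B) = 3*B + I = I + 3*B)
O(K, D) = (-84 + D)/(127 + K)
o = 33409/7 (o = (-84 - 87)/(127 - 2*(-3)) - 1*(-4774) = -171/(127 + 6) + 4774 = -171/133 + 4774 = (1/133)*(-171) + 4774 = -9/7 + 4774 = 33409/7 ≈ 4772.7)
o + c(E, -562) = 33409/7 + (493 + 3*(-562)) = 33409/7 + (493 - 1686) = 33409/7 - 1193 = 25058/7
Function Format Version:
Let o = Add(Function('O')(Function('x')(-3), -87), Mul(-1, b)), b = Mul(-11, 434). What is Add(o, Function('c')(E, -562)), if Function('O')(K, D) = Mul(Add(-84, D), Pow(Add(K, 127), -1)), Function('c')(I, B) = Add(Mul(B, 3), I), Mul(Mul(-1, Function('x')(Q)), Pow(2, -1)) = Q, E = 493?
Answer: Rational(25058, 7) ≈ 3579.7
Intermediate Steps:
b = -4774
Function('x')(Q) = Mul(-2, Q)
Function('c')(I, B) = Add(I, Mul(3, B)) (Function('c')(I, B) = Add(Mul(3, B), I) = Add(I, Mul(3, B)))
Function('O')(K, D) = Mul(Pow(Add(127, K), -1), Add(-84, D)) (Function('O')(K, D) = Mul(Add(-84, D), Pow(Add(127, K), -1)) = Mul(Pow(Add(127, K), -1), Add(-84, D)))
o = Rational(33409, 7) (o = Add(Mul(Pow(Add(127, Mul(-2, -3)), -1), Add(-84, -87)), Mul(-1, -4774)) = Add(Mul(Pow(Add(127, 6), -1), -171), 4774) = Add(Mul(Pow(133, -1), -171), 4774) = Add(Mul(Rational(1, 133), -171), 4774) = Add(Rational(-9, 7), 4774) = Rational(33409, 7) ≈ 4772.7)
Add(o, Function('c')(E, -562)) = Add(Rational(33409, 7), Add(493, Mul(3, -562))) = Add(Rational(33409, 7), Add(493, -1686)) = Add(Rational(33409, 7), -1193) = Rational(25058, 7)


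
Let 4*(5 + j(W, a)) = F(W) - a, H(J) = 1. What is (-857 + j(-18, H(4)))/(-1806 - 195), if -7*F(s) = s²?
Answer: 24467/56028 ≈ 0.43669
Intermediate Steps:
F(s) = -s²/7
j(W, a) = -5 - a/4 - W²/28 (j(W, a) = -5 + (-W²/7 - a)/4 = -5 + (-a - W²/7)/4 = -5 + (-a/4 - W²/28) = -5 - a/4 - W²/28)
(-857 + j(-18, H(4)))/(-1806 - 195) = (-857 + (-5 - ¼*1 - 1/28*(-18)²))/(-1806 - 195) = (-857 + (-5 - ¼ - 1/28*324))/(-2001) = (-857 + (-5 - ¼ - 81/7))*(-1/2001) = (-857 - 471/28)*(-1/2001) = -24467/28*(-1/2001) = 24467/56028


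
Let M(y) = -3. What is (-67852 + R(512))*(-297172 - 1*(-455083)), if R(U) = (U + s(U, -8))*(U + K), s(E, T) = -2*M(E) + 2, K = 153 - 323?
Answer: 17368315068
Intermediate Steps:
K = -170
s(E, T) = 8 (s(E, T) = -2*(-3) + 2 = 6 + 2 = 8)
R(U) = (-170 + U)*(8 + U) (R(U) = (U + 8)*(U - 170) = (8 + U)*(-170 + U) = (-170 + U)*(8 + U))
(-67852 + R(512))*(-297172 - 1*(-455083)) = (-67852 + (-1360 + 512**2 - 162*512))*(-297172 - 1*(-455083)) = (-67852 + (-1360 + 262144 - 82944))*(-297172 + 455083) = (-67852 + 177840)*157911 = 109988*157911 = 17368315068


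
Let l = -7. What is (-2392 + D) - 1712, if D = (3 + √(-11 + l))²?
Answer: -4113 + 18*I*√2 ≈ -4113.0 + 25.456*I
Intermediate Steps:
D = (3 + 3*I*√2)² (D = (3 + √(-11 - 7))² = (3 + √(-18))² = (3 + 3*I*√2)² ≈ -9.0 + 25.456*I)
(-2392 + D) - 1712 = (-2392 + (-9 + 18*I*√2)) - 1712 = (-2401 + 18*I*√2) - 1712 = -4113 + 18*I*√2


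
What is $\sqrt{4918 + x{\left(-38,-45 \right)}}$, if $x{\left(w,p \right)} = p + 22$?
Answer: $\sqrt{4895} \approx 69.964$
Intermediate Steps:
$x{\left(w,p \right)} = 22 + p$
$\sqrt{4918 + x{\left(-38,-45 \right)}} = \sqrt{4918 + \left(22 - 45\right)} = \sqrt{4918 - 23} = \sqrt{4895}$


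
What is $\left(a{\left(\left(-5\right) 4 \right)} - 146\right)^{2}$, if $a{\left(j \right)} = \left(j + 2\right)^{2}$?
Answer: $31684$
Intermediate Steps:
$a{\left(j \right)} = \left(2 + j\right)^{2}$
$\left(a{\left(\left(-5\right) 4 \right)} - 146\right)^{2} = \left(\left(2 - 20\right)^{2} - 146\right)^{2} = \left(\left(-18\right)^{2} - 146\right)^{2} = \left(324 - 146\right)^{2} = 178^{2} = 31684$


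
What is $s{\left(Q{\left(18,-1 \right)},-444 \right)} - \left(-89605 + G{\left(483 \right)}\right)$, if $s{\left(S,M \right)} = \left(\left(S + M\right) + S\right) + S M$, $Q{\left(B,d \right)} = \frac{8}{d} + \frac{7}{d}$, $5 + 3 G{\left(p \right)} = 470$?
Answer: $95636$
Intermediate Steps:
$G{\left(p \right)} = 155$ ($G{\left(p \right)} = - \frac{5}{3} + \frac{1}{3} \cdot 470 = - \frac{5}{3} + \frac{470}{3} = 155$)
$Q{\left(B,d \right)} = \frac{15}{d}$
$s{\left(S,M \right)} = M + 2 S + M S$ ($s{\left(S,M \right)} = \left(\left(M + S\right) + S\right) + M S = \left(M + 2 S\right) + M S = M + 2 S + M S$)
$s{\left(Q{\left(18,-1 \right)},-444 \right)} - \left(-89605 + G{\left(483 \right)}\right) = \left(-444 + 2 \frac{15}{-1} - 444 \frac{15}{-1}\right) + \left(89605 - 155\right) = \left(-444 + 2 \cdot 15 \left(-1\right) - 444 \cdot 15 \left(-1\right)\right) + \left(89605 - 155\right) = \left(-444 + 2 \left(-15\right) - -6660\right) + 89450 = \left(-444 - 30 + 6660\right) + 89450 = 6186 + 89450 = 95636$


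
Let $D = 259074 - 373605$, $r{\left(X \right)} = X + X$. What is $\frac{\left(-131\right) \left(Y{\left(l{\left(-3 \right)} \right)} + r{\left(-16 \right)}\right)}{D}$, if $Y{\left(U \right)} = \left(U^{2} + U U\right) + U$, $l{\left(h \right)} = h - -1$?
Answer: $- \frac{3406}{114531} \approx -0.029739$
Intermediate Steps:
$r{\left(X \right)} = 2 X$
$l{\left(h \right)} = 1 + h$ ($l{\left(h \right)} = h + 1 = 1 + h$)
$Y{\left(U \right)} = U + 2 U^{2}$ ($Y{\left(U \right)} = \left(U^{2} + U^{2}\right) + U = 2 U^{2} + U = U + 2 U^{2}$)
$D = -114531$
$\frac{\left(-131\right) \left(Y{\left(l{\left(-3 \right)} \right)} + r{\left(-16 \right)}\right)}{D} = \frac{\left(-131\right) \left(\left(1 - 3\right) \left(1 + 2 \left(1 - 3\right)\right) + 2 \left(-16\right)\right)}{-114531} = - 131 \left(- 2 \left(1 + 2 \left(-2\right)\right) - 32\right) \left(- \frac{1}{114531}\right) = - 131 \left(- 2 \left(1 - 4\right) - 32\right) \left(- \frac{1}{114531}\right) = - 131 \left(\left(-2\right) \left(-3\right) - 32\right) \left(- \frac{1}{114531}\right) = - 131 \left(6 - 32\right) \left(- \frac{1}{114531}\right) = \left(-131\right) \left(-26\right) \left(- \frac{1}{114531}\right) = 3406 \left(- \frac{1}{114531}\right) = - \frac{3406}{114531}$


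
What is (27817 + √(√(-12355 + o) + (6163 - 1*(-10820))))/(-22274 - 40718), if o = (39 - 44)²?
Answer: -27817/62992 - √(16983 + 3*I*√1370)/62992 ≈ -0.44366 - 6.7633e-6*I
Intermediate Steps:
o = 25 (o = (-5)² = 25)
(27817 + √(√(-12355 + o) + (6163 - 1*(-10820))))/(-22274 - 40718) = (27817 + √(√(-12355 + 25) + (6163 - 1*(-10820))))/(-22274 - 40718) = (27817 + √(√(-12330) + (6163 + 10820)))/(-62992) = (27817 + √(3*I*√1370 + 16983))*(-1/62992) = (27817 + √(16983 + 3*I*√1370))*(-1/62992) = -27817/62992 - √(16983 + 3*I*√1370)/62992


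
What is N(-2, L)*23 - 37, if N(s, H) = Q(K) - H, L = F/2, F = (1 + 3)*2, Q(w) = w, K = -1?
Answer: -152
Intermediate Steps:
F = 8 (F = 4*2 = 8)
L = 4 (L = 8/2 = 8*(½) = 4)
N(s, H) = -1 - H
N(-2, L)*23 - 37 = (-1 - 1*4)*23 - 37 = (-1 - 4)*23 - 37 = -5*23 - 37 = -115 - 37 = -152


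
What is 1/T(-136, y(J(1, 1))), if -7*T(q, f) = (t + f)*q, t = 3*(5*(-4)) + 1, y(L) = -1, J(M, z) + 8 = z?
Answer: -7/8160 ≈ -0.00085784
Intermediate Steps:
J(M, z) = -8 + z
t = -59 (t = 3*(-20) + 1 = -60 + 1 = -59)
T(q, f) = -q*(-59 + f)/7 (T(q, f) = -(-59 + f)*q/7 = -q*(-59 + f)/7)
1/T(-136, y(J(1, 1))) = 1/((⅐)*(-136)*(59 - 1*(-1))) = 1/((⅐)*(-136)*(59 + 1)) = 1/((⅐)*(-136)*60) = 1/(-8160/7) = -7/8160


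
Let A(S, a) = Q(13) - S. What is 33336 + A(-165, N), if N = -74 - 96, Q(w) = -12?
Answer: 33489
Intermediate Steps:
N = -170
A(S, a) = -12 - S
33336 + A(-165, N) = 33336 + (-12 - 1*(-165)) = 33336 + (-12 + 165) = 33336 + 153 = 33489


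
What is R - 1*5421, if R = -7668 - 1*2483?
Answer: -15572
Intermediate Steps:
R = -10151 (R = -7668 - 2483 = -10151)
R - 1*5421 = -10151 - 1*5421 = -10151 - 5421 = -15572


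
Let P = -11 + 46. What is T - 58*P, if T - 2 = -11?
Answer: -2039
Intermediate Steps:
T = -9 (T = 2 - 11 = -9)
P = 35
T - 58*P = -9 - 58*35 = -9 - 2030 = -2039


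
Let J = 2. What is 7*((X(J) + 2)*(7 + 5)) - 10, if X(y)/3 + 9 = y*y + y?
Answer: -598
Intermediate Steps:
X(y) = -27 + 3*y + 3*y² (X(y) = -27 + 3*(y*y + y) = -27 + 3*(y² + y) = -27 + 3*(y + y²) = -27 + (3*y + 3*y²) = -27 + 3*y + 3*y²)
7*((X(J) + 2)*(7 + 5)) - 10 = 7*(((-27 + 3*2 + 3*2²) + 2)*(7 + 5)) - 10 = 7*(((-27 + 6 + 3*4) + 2)*12) - 10 = 7*(((-27 + 6 + 12) + 2)*12) - 10 = 7*((-9 + 2)*12) - 10 = 7*(-7*12) - 10 = 7*(-84) - 10 = -588 - 10 = -598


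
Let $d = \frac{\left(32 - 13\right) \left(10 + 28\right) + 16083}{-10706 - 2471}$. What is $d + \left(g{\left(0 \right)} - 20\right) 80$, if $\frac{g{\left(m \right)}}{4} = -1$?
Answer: $- \frac{25316645}{13177} \approx -1921.3$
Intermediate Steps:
$g{\left(m \right)} = -4$ ($g{\left(m \right)} = 4 \left(-1\right) = -4$)
$d = - \frac{16805}{13177}$ ($d = \frac{19 \cdot 38 + 16083}{-13177} = \left(722 + 16083\right) \left(- \frac{1}{13177}\right) = 16805 \left(- \frac{1}{13177}\right) = - \frac{16805}{13177} \approx -1.2753$)
$d + \left(g{\left(0 \right)} - 20\right) 80 = - \frac{16805}{13177} + \left(-4 - 20\right) 80 = - \frac{16805}{13177} - 1920 = - \frac{25316645}{13177}$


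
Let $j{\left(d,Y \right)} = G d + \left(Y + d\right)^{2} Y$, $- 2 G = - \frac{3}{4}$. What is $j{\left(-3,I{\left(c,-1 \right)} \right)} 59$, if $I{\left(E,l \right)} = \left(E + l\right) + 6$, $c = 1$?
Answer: $\frac{24957}{8} \approx 3119.6$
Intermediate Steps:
$I{\left(E,l \right)} = 6 + E + l$
$G = \frac{3}{8}$ ($G = - \frac{\left(-3\right) \frac{1}{4}}{2} = \left(- \frac{1}{2}\right) \left(- \frac{3}{4}\right) = \frac{3}{8} \approx 0.375$)
$j{\left(d,Y \right)} = \frac{3 d}{8} + Y \left(Y + d\right)^{2}$ ($j{\left(d,Y \right)} = \frac{3 d}{8} + \left(Y + d\right)^{2} Y = \frac{3 d}{8} + Y \left(Y + d\right)^{2}$)
$j{\left(-3,I{\left(c,-1 \right)} \right)} 59 = \left(\frac{3}{8} \left(-3\right) + \left(6 + 1 - 1\right) \left(\left(6 + 1 - 1\right) - 3\right)^{2}\right) 59 = \left(- \frac{9}{8} + 6 \left(6 - 3\right)^{2}\right) 59 = \left(- \frac{9}{8} + 6 \cdot 3^{2}\right) 59 = \left(- \frac{9}{8} + 6 \cdot 9\right) 59 = \left(- \frac{9}{8} + 54\right) 59 = \frac{423}{8} \cdot 59 = \frac{24957}{8}$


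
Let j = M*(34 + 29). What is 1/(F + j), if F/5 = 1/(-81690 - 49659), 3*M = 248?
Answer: 131349/684065587 ≈ 0.00019201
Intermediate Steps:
M = 248/3 (M = (⅓)*248 = 248/3 ≈ 82.667)
F = -5/131349 (F = 5/(-81690 - 49659) = 5/(-131349) = 5*(-1/131349) = -5/131349 ≈ -3.8067e-5)
j = 5208 (j = 248*(34 + 29)/3 = (248/3)*63 = 5208)
1/(F + j) = 1/(-5/131349 + 5208) = 1/(684065587/131349) = 131349/684065587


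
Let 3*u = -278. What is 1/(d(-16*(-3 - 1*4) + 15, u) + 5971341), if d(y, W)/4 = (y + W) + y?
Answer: 3/17915959 ≈ 1.6745e-7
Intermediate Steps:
u = -278/3 (u = (⅓)*(-278) = -278/3 ≈ -92.667)
d(y, W) = 4*W + 8*y (d(y, W) = 4*((y + W) + y) = 4*((W + y) + y) = 4*(W + 2*y) = 4*W + 8*y)
1/(d(-16*(-3 - 1*4) + 15, u) + 5971341) = 1/((4*(-278/3) + 8*(-16*(-3 - 1*4) + 15)) + 5971341) = 1/((-1112/3 + 8*(-16*(-3 - 4) + 15)) + 5971341) = 1/((-1112/3 + 8*(-16*(-7) + 15)) + 5971341) = 1/((-1112/3 + 8*(112 + 15)) + 5971341) = 1/((-1112/3 + 8*127) + 5971341) = 1/((-1112/3 + 1016) + 5971341) = 1/(1936/3 + 5971341) = 1/(17915959/3) = 3/17915959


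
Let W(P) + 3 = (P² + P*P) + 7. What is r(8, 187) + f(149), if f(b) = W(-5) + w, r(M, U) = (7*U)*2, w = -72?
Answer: 2600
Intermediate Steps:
r(M, U) = 14*U
W(P) = 4 + 2*P² (W(P) = -3 + ((P² + P*P) + 7) = -3 + ((P² + P²) + 7) = -3 + (2*P² + 7) = -3 + (7 + 2*P²) = 4 + 2*P²)
f(b) = -18 (f(b) = (4 + 2*(-5)²) - 72 = (4 + 2*25) - 72 = (4 + 50) - 72 = 54 - 72 = -18)
r(8, 187) + f(149) = 14*187 - 18 = 2618 - 18 = 2600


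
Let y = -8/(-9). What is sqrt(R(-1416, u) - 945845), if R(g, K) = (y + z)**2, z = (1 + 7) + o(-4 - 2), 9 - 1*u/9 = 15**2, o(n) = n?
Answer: I*sqrt(76612769)/9 ≈ 972.54*I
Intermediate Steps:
u = -1944 (u = 81 - 9*15**2 = 81 - 9*225 = 81 - 2025 = -1944)
z = 2 (z = (1 + 7) + (-4 - 2) = 8 - 6 = 2)
y = 8/9 (y = -8*(-1/9) = 8/9 ≈ 0.88889)
R(g, K) = 676/81 (R(g, K) = (8/9 + 2)**2 = (26/9)**2 = 676/81)
sqrt(R(-1416, u) - 945845) = sqrt(676/81 - 945845) = sqrt(-76612769/81) = I*sqrt(76612769)/9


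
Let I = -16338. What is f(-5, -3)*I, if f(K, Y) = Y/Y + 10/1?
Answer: -179718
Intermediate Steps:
f(K, Y) = 11 (f(K, Y) = 1 + 10*1 = 1 + 10 = 11)
f(-5, -3)*I = 11*(-16338) = -179718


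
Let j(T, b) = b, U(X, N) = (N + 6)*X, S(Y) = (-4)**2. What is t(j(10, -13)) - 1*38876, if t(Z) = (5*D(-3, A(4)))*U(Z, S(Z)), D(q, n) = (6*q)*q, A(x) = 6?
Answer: -116096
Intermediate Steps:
S(Y) = 16
U(X, N) = X*(6 + N) (U(X, N) = (6 + N)*X = X*(6 + N))
D(q, n) = 6*q**2
t(Z) = 5940*Z (t(Z) = (5*(6*(-3)**2))*(Z*(6 + 16)) = (5*(6*9))*(Z*22) = (5*54)*(22*Z) = 270*(22*Z) = 5940*Z)
t(j(10, -13)) - 1*38876 = 5940*(-13) - 1*38876 = -77220 - 38876 = -116096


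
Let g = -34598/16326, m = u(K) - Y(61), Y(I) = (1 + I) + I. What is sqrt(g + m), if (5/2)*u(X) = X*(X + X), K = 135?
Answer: 2*sqrt(26755409786)/2721 ≈ 120.23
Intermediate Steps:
Y(I) = 1 + 2*I
u(X) = 4*X**2/5 (u(X) = 2*(X*(X + X))/5 = 2*(X*(2*X))/5 = 2*(2*X**2)/5 = 4*X**2/5)
m = 14457 (m = (4/5)*135**2 - (1 + 2*61) = (4/5)*18225 - (1 + 122) = 14580 - 1*123 = 14580 - 123 = 14457)
g = -17299/8163 (g = -34598*1/16326 = -17299/8163 ≈ -2.1192)
sqrt(g + m) = sqrt(-17299/8163 + 14457) = sqrt(117995192/8163) = 2*sqrt(26755409786)/2721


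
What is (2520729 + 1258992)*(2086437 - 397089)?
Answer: 6385264111908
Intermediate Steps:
(2520729 + 1258992)*(2086437 - 397089) = 3779721*1689348 = 6385264111908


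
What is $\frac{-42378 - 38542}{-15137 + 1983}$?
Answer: $\frac{40460}{6577} \approx 6.1517$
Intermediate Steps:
$\frac{-42378 - 38542}{-15137 + 1983} = - \frac{80920}{-13154} = \left(-80920\right) \left(- \frac{1}{13154}\right) = \frac{40460}{6577}$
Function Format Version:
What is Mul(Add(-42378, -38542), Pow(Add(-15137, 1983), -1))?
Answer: Rational(40460, 6577) ≈ 6.1517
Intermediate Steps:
Mul(Add(-42378, -38542), Pow(Add(-15137, 1983), -1)) = Mul(-80920, Pow(-13154, -1)) = Mul(-80920, Rational(-1, 13154)) = Rational(40460, 6577)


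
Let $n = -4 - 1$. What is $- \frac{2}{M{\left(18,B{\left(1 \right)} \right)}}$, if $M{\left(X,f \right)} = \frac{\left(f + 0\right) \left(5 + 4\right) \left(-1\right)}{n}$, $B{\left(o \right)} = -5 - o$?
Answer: $\frac{5}{27} \approx 0.18519$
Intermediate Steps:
$n = -5$
$M{\left(X,f \right)} = \frac{9 f}{5}$ ($M{\left(X,f \right)} = \frac{\left(f + 0\right) \left(5 + 4\right) \left(-1\right)}{-5} = f 9 \left(-1\right) \left(- \frac{1}{5}\right) = 9 f \left(-1\right) \left(- \frac{1}{5}\right) = - 9 f \left(- \frac{1}{5}\right) = \frac{9 f}{5}$)
$- \frac{2}{M{\left(18,B{\left(1 \right)} \right)}} = - \frac{2}{\frac{9}{5} \left(-5 - 1\right)} = - \frac{2}{\frac{9}{5} \left(-6\right)} = - \frac{2}{- \frac{54}{5}} = \left(-2\right) \left(- \frac{5}{54}\right) = \frac{5}{27}$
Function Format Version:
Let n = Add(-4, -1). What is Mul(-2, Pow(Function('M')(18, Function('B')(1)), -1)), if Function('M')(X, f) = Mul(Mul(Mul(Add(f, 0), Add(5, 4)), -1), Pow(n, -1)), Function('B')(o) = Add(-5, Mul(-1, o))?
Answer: Rational(5, 27) ≈ 0.18519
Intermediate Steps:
n = -5
Function('M')(X, f) = Mul(Rational(9, 5), f) (Function('M')(X, f) = Mul(Mul(Mul(Add(f, 0), Add(5, 4)), -1), Pow(-5, -1)) = Mul(Mul(Mul(f, 9), -1), Rational(-1, 5)) = Mul(Mul(Mul(9, f), -1), Rational(-1, 5)) = Mul(Mul(-9, f), Rational(-1, 5)) = Mul(Rational(9, 5), f))
Mul(-2, Pow(Function('M')(18, Function('B')(1)), -1)) = Mul(-2, Pow(Mul(Rational(9, 5), Add(-5, Mul(-1, 1))), -1)) = Mul(-2, Pow(Mul(Rational(9, 5), Add(-5, -1)), -1)) = Mul(-2, Pow(Mul(Rational(9, 5), -6), -1)) = Mul(-2, Pow(Rational(-54, 5), -1)) = Mul(-2, Rational(-5, 54)) = Rational(5, 27)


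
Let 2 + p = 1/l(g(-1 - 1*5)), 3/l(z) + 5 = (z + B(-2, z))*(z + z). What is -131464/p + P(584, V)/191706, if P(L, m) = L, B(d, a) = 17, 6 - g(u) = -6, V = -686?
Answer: -37803456356/65659305 ≈ -575.75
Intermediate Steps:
g(u) = 12 (g(u) = 6 - 1*(-6) = 6 + 6 = 12)
l(z) = 3/(-5 + 2*z*(17 + z)) (l(z) = 3/(-5 + (z + 17)*(z + z)) = 3/(-5 + (17 + z)*(2*z)) = 3/(-5 + 2*z*(17 + z)))
p = 685/3 (p = -2 + 1/(3/(-5 + 2*12**2 + 34*12)) = -2 + 1/(3/(-5 + 2*144 + 408)) = -2 + 1/(3/(-5 + 288 + 408)) = -2 + 1/(3/691) = -2 + 691/3 = 685/3 ≈ 228.33)
-131464/p + P(584, V)/191706 = -131464/685/3 + 584/191706 = -131464*3/685 + 584*(1/191706) = -394392/685 + 292/95853 = -37803456356/65659305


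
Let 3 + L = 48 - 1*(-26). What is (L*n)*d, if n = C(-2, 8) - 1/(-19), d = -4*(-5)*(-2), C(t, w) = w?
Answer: -434520/19 ≈ -22869.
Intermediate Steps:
L = 71 (L = -3 + (48 - 1*(-26)) = -3 + (48 + 26) = -3 + 74 = 71)
d = -40 (d = 20*(-2) = -40)
n = 153/19 (n = 8 - 1/(-19) = 8 - 1*(-1/19) = 8 + 1/19 = 153/19 ≈ 8.0526)
(L*n)*d = (71*(153/19))*(-40) = (10863/19)*(-40) = -434520/19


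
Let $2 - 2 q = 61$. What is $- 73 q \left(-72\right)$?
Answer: $-155052$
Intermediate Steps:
$q = - \frac{59}{2}$ ($q = 1 - \frac{61}{2} = - \frac{59}{2} \approx -29.5$)
$- 73 q \left(-72\right) = \left(-73\right) \left(- \frac{59}{2}\right) \left(-72\right) = \frac{4307}{2} \left(-72\right) = -155052$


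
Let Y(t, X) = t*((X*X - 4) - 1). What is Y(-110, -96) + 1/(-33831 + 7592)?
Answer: -26585617191/26239 ≈ -1.0132e+6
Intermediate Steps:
Y(t, X) = t*(-5 + X²) (Y(t, X) = t*((X² - 4) - 1) = t*((-4 + X²) - 1) = t*(-5 + X²))
Y(-110, -96) + 1/(-33831 + 7592) = -110*(-5 + (-96)²) + 1/(-33831 + 7592) = -110*(-5 + 9216) + 1/(-26239) = -110*9211 - 1/26239 = -1013210 - 1/26239 = -26585617191/26239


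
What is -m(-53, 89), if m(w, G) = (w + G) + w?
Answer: 17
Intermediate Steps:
m(w, G) = G + 2*w (m(w, G) = (G + w) + w = G + 2*w)
-m(-53, 89) = -(89 + 2*(-53)) = -(89 - 106) = -1*(-17) = 17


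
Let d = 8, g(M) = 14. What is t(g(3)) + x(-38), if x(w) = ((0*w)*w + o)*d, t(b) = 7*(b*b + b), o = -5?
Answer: 1430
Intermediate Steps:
t(b) = 7*b + 7*b² (t(b) = 7*(b² + b) = 7*(b + b²) = 7*b + 7*b²)
x(w) = -40 (x(w) = ((0*w)*w - 5)*8 = (0*w - 5)*8 = (0 - 5)*8 = -5*8 = -40)
t(g(3)) + x(-38) = 7*14*(1 + 14) - 40 = 7*14*15 - 40 = 1470 - 40 = 1430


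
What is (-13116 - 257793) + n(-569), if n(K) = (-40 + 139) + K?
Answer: -271379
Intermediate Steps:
n(K) = 99 + K
(-13116 - 257793) + n(-569) = (-13116 - 257793) + (99 - 569) = -270909 - 470 = -271379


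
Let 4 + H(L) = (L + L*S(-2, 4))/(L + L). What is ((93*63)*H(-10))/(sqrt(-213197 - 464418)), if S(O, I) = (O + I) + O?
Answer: 41013*I*sqrt(677615)/1355230 ≈ 24.911*I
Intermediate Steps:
S(O, I) = I + 2*O (S(O, I) = (I + O) + O = I + 2*O)
H(L) = -7/2 (H(L) = -4 + (L + L*(4 + 2*(-2)))/(L + L) = -4 + (L + L*(4 - 4))/((2*L)) = -4 + (L + L*0)*(1/(2*L)) = -4 + (L + 0)*(1/(2*L)) = -4 + L*(1/(2*L)) = -4 + 1/2 = -7/2)
((93*63)*H(-10))/(sqrt(-213197 - 464418)) = ((93*63)*(-7/2))/(sqrt(-213197 - 464418)) = (5859*(-7/2))/(sqrt(-677615)) = -41013*(-I*sqrt(677615)/677615)/2 = -(-41013)*I*sqrt(677615)/1355230 = 41013*I*sqrt(677615)/1355230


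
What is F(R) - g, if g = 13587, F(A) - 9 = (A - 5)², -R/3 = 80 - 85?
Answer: -13478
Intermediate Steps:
R = 15 (R = -3*(80 - 85) = -3*(-5) = 15)
F(A) = 9 + (-5 + A)² (F(A) = 9 + (A - 5)² = 9 + (-5 + A)²)
F(R) - g = (9 + (-5 + 15)²) - 1*13587 = (9 + 10²) - 13587 = (9 + 100) - 13587 = 109 - 13587 = -13478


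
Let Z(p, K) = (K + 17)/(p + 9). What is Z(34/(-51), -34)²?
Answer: 2601/625 ≈ 4.1616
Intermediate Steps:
Z(p, K) = (17 + K)/(9 + p)
Z(34/(-51), -34)² = ((17 - 34)/(9 + 34/(-51)))² = (-17/(9 + 34*(-1/51)))² = (-17/(9 - ⅔))² = (-17/(25/3))² = ((3/25)*(-17))² = (-51/25)² = 2601/625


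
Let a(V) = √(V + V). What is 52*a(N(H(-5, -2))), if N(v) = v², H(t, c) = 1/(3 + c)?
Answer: 52*√2 ≈ 73.539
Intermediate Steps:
a(V) = √2*√V (a(V) = √(2*V) = √2*√V)
52*a(N(H(-5, -2))) = 52*(√2*√((1/(3 - 2))²)) = 52*(√2*√((1/1)²)) = 52*(√2*√(1²)) = 52*(√2*√1) = 52*(√2*1) = 52*√2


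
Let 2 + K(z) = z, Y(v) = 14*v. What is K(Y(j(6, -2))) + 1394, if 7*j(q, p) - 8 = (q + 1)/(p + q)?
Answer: 2823/2 ≈ 1411.5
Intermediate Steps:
j(q, p) = 8/7 + (1 + q)/(7*(p + q)) (j(q, p) = 8/7 + ((q + 1)/(p + q))/7 = 8/7 + ((1 + q)/(p + q))/7 = 8/7 + (1 + q)/(7*(p + q)))
K(z) = -2 + z
K(Y(j(6, -2))) + 1394 = (-2 + 14*((1 + 8*(-2) + 9*6)/(7*(-2 + 6)))) + 1394 = (-2 + 14*((⅐)*(1 - 16 + 54)/4)) + 1394 = (-2 + 14*((⅐)*(¼)*39)) + 1394 = (-2 + 14*(39/28)) + 1394 = (-2 + 39/2) + 1394 = 35/2 + 1394 = 2823/2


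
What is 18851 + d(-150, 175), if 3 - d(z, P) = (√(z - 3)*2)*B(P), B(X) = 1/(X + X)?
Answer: 18854 - 3*I*√17/175 ≈ 18854.0 - 0.070682*I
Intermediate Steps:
B(X) = 1/(2*X)
d(z, P) = 3 - √(-3 + z)/P (d(z, P) = 3 - √(z - 3)*2*1/(2*P) = 3 - √(-3 + z)*2*1/(2*P) = 3 - 2*√(-3 + z)*1/(2*P) = 3 - √(-3 + z)/P)
18851 + d(-150, 175) = 18851 + (3 - 1*√(-3 - 150)/175) = 18851 + (3 - 1*1/175*√(-153)) = 18851 + (3 - 1*1/175*3*I*√17) = 18851 + (3 - 3*I*√17/175) = 18854 - 3*I*√17/175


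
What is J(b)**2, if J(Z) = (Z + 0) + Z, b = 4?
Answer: 64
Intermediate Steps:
J(Z) = 2*Z (J(Z) = Z + Z = 2*Z)
J(b)**2 = (2*4)**2 = 8**2 = 64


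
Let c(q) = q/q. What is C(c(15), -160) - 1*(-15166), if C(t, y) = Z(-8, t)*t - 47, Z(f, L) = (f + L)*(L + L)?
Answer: 15105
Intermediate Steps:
Z(f, L) = 2*L*(L + f) (Z(f, L) = (L + f)*(2*L) = 2*L*(L + f))
c(q) = 1
C(t, y) = -47 + 2*t**2*(-8 + t) (C(t, y) = (2*t*(t - 8))*t - 47 = (2*t*(-8 + t))*t - 47 = 2*t**2*(-8 + t) - 47 = -47 + 2*t**2*(-8 + t))
C(c(15), -160) - 1*(-15166) = (-47 + 2*1**2*(-8 + 1)) - 1*(-15166) = (-47 + 2*1*(-7)) + 15166 = (-47 - 14) + 15166 = -61 + 15166 = 15105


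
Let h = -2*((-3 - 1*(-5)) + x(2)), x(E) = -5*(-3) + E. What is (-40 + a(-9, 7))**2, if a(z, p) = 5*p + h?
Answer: 1849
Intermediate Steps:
x(E) = 15 + E
h = -38 (h = -2*((-3 - 1*(-5)) + (15 + 2)) = -2*((-3 + 5) + 17) = -2*(2 + 17) = -2*19 = -38)
a(z, p) = -38 + 5*p (a(z, p) = 5*p - 38 = -38 + 5*p)
(-40 + a(-9, 7))**2 = (-40 + (-38 + 5*7))**2 = (-40 + (-38 + 35))**2 = (-40 - 3)**2 = (-43)**2 = 1849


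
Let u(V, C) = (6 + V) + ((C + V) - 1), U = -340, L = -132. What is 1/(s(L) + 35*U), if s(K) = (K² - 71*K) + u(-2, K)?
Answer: 1/14765 ≈ 6.7728e-5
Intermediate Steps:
u(V, C) = 5 + C + 2*V (u(V, C) = (6 + V) + (-1 + C + V) = 5 + C + 2*V)
s(K) = 1 + K² - 70*K (s(K) = (K² - 71*K) + (5 + K + 2*(-2)) = (K² - 71*K) + (5 + K - 4) = (K² - 71*K) + (1 + K) = 1 + K² - 70*K)
1/(s(L) + 35*U) = 1/((1 + (-132)² - 70*(-132)) + 35*(-340)) = 1/((1 + 17424 + 9240) - 11900) = 1/(26665 - 11900) = 1/14765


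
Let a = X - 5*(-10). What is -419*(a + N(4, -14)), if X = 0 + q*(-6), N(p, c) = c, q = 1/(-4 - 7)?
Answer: -168438/11 ≈ -15313.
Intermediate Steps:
q = -1/11 (q = 1/(-11) = -1/11 ≈ -0.090909)
X = 6/11 (X = 0 - 1/11*(-6) = 0 + 6/11 = 6/11 ≈ 0.54545)
a = 556/11 (a = 6/11 - 5*(-10) = 6/11 + 50 = 556/11 ≈ 50.545)
-419*(a + N(4, -14)) = -419*(556/11 - 14) = -419*402/11 = -168438/11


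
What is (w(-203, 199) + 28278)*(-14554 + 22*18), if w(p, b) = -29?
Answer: -399949342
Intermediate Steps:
(w(-203, 199) + 28278)*(-14554 + 22*18) = (-29 + 28278)*(-14554 + 22*18) = 28249*(-14554 + 396) = 28249*(-14158) = -399949342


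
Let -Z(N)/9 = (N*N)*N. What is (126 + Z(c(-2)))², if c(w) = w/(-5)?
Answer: 245799684/15625 ≈ 15731.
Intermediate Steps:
c(w) = -w/5 (c(w) = w*(-⅕) = -w/5)
Z(N) = -9*N³ (Z(N) = -9*N*N*N = -9*N²*N = -9*N³)
(126 + Z(c(-2)))² = (126 - 9*(-⅕*(-2))³)² = (126 - 9*(⅖)³)² = (126 - 9*8/125)² = (126 - 72/125)² = (15678/125)² = 245799684/15625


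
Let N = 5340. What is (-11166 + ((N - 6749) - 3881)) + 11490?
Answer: -4966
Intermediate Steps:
(-11166 + ((N - 6749) - 3881)) + 11490 = (-11166 + ((5340 - 6749) - 3881)) + 11490 = (-11166 + (-1409 - 3881)) + 11490 = (-11166 - 5290) + 11490 = -16456 + 11490 = -4966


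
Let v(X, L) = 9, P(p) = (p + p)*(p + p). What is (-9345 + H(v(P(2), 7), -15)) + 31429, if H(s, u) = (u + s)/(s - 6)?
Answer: 22082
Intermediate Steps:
P(p) = 4*p² (P(p) = (2*p)*(2*p) = 4*p²)
H(s, u) = (s + u)/(-6 + s)
(-9345 + H(v(P(2), 7), -15)) + 31429 = (-9345 + (9 - 15)/(-6 + 9)) + 31429 = (-9345 - 6/3) + 31429 = (-9345 + (⅓)*(-6)) + 31429 = (-9345 - 2) + 31429 = -9347 + 31429 = 22082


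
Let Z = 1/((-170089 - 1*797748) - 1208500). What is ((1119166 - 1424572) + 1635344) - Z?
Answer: 2894393277107/2176337 ≈ 1.3299e+6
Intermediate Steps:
Z = -1/2176337 (Z = 1/((-170089 - 797748) - 1208500) = 1/(-967837 - 1208500) = 1/(-2176337) = -1/2176337 ≈ -4.5949e-7)
((1119166 - 1424572) + 1635344) - Z = ((1119166 - 1424572) + 1635344) - 1*(-1/2176337) = (-305406 + 1635344) + 1/2176337 = 1329938 + 1/2176337 = 2894393277107/2176337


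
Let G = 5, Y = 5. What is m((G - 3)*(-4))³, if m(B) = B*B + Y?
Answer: 328509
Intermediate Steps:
m(B) = 5 + B² (m(B) = B*B + 5 = B² + 5 = 5 + B²)
m((G - 3)*(-4))³ = (5 + ((5 - 3)*(-4))²)³ = (5 + (2*(-4))²)³ = (5 + (-8)²)³ = (5 + 64)³ = 69³ = 328509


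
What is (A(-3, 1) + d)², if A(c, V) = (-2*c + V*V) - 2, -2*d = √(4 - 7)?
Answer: (10 - I*√3)²/4 ≈ 24.25 - 8.6602*I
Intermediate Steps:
d = -I*√3/2 (d = -√(4 - 7)/2 = -I*√3/2 ≈ -0.86602*I)
A(c, V) = -2 + V² - 2*c (A(c, V) = (-2*c + V²) - 2 = (V² - 2*c) - 2 = -2 + V² - 2*c)
(A(-3, 1) + d)² = ((-2 + 1² - 2*(-3)) - I*√3/2)² = ((-2 + 1 + 6) - I*√3/2)² = (5 - I*√3/2)²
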